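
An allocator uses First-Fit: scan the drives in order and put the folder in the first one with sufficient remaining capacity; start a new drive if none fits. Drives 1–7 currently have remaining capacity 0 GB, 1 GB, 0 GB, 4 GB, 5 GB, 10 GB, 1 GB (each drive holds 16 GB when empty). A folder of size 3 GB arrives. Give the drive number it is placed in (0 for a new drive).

Drives with room: drive 4 (4 GB), drive 5 (5 GB), drive 6 (10 GB).
The first with room is drive 4.

4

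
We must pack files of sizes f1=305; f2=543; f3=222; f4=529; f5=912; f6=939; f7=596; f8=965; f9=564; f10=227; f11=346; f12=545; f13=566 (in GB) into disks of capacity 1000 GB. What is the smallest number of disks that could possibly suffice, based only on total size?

Total size = 305 + 543 + 222 + 529 + 912 + 939 + 596 + 965 + 564 + 227 + 346 + 545 + 566 = 7259 GB.
⌈7259 / 1000⌉ = 8.

8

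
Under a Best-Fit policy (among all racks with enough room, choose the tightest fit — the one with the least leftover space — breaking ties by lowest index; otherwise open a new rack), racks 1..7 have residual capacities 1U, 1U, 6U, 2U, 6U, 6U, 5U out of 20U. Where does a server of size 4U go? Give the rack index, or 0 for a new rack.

Racks with room: rack 3 (6U), rack 5 (6U), rack 6 (6U), rack 7 (5U).
Tightest fit is rack 7 with 5U free.

7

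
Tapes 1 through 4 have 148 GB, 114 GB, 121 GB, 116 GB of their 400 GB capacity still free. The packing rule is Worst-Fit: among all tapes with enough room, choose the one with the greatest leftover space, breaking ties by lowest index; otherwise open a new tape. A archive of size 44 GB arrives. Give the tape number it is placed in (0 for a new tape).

1

Tapes with room: tape 1 (148 GB), tape 2 (114 GB), tape 3 (121 GB), tape 4 (116 GB).
Most room is tape 1 with 148 GB free.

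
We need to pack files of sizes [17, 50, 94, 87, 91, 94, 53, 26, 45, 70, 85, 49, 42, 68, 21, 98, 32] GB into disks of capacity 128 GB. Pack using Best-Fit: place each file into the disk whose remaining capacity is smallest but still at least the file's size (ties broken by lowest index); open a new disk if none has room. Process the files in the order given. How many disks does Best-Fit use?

9

disk 1: place 17 GB, 111 GB left
disk 1: place 50 GB, 61 GB left
disk 2: place 94 GB, 34 GB left
disk 3: place 87 GB, 41 GB left
disk 4: place 91 GB, 37 GB left
disk 5: place 94 GB, 34 GB left
disk 1: place 53 GB, 8 GB left
disk 2: place 26 GB, 8 GB left
disk 6: place 45 GB, 83 GB left
disk 6: place 70 GB, 13 GB left
disk 7: place 85 GB, 43 GB left
disk 8: place 49 GB, 79 GB left
disk 7: place 42 GB, 1 GB left
disk 8: place 68 GB, 11 GB left
disk 5: place 21 GB, 13 GB left
disk 9: place 98 GB, 30 GB left
disk 4: place 32 GB, 5 GB left
Final disks: [17,50,53] [94,26] [87] [91,32] [94,21] [45,70] [85,42] [49,68] [98].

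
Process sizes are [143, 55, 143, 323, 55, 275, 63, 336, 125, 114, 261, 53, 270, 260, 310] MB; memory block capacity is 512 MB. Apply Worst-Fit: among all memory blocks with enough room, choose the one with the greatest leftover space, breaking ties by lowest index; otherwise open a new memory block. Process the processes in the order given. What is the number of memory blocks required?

memory block 1: place 143 MB, 369 MB left
memory block 1: place 55 MB, 314 MB left
memory block 1: place 143 MB, 171 MB left
memory block 2: place 323 MB, 189 MB left
memory block 2: place 55 MB, 134 MB left
memory block 3: place 275 MB, 237 MB left
memory block 3: place 63 MB, 174 MB left
memory block 4: place 336 MB, 176 MB left
memory block 4: place 125 MB, 51 MB left
memory block 3: place 114 MB, 60 MB left
memory block 5: place 261 MB, 251 MB left
memory block 5: place 53 MB, 198 MB left
memory block 6: place 270 MB, 242 MB left
memory block 7: place 260 MB, 252 MB left
memory block 8: place 310 MB, 202 MB left
Final memory blocks: [143,55,143] [323,55] [275,63,114] [336,125] [261,53] [270] [260] [310].

8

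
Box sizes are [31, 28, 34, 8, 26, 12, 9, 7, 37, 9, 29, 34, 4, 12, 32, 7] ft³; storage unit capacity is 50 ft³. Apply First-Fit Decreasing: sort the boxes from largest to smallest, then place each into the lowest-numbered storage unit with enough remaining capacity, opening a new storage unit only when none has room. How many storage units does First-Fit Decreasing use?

Sorted descending: 37, 34, 34, 32, 31, 29, 28, 26, 12, 12, 9, 9, 8, 7, 7, 4.
storage unit 1: place 37 ft³, 13 ft³ left
storage unit 2: place 34 ft³, 16 ft³ left
storage unit 3: place 34 ft³, 16 ft³ left
storage unit 4: place 32 ft³, 18 ft³ left
storage unit 5: place 31 ft³, 19 ft³ left
storage unit 6: place 29 ft³, 21 ft³ left
storage unit 7: place 28 ft³, 22 ft³ left
storage unit 8: place 26 ft³, 24 ft³ left
storage unit 1: place 12 ft³, 1 ft³ left
storage unit 2: place 12 ft³, 4 ft³ left
storage unit 3: place 9 ft³, 7 ft³ left
storage unit 4: place 9 ft³, 9 ft³ left
storage unit 4: place 8 ft³, 1 ft³ left
storage unit 3: place 7 ft³, 0 ft³ left
storage unit 5: place 7 ft³, 12 ft³ left
storage unit 2: place 4 ft³, 0 ft³ left
Final storage units: [37,12] [34,12,4] [34,9,7] [32,9,8] [31,7] [29] [28] [26].

8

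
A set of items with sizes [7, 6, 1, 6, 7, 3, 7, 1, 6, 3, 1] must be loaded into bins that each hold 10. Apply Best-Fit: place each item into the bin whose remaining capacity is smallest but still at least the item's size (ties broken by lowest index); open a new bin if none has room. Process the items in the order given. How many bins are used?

6

bin 1: place 7, 3 left
bin 2: place 6, 4 left
bin 1: place 1, 2 left
bin 3: place 6, 4 left
bin 4: place 7, 3 left
bin 4: place 3, 0 left
bin 5: place 7, 3 left
bin 1: place 1, 1 left
bin 6: place 6, 4 left
bin 5: place 3, 0 left
bin 1: place 1, 0 left
Final bins: [7,1,1,1] [6] [6] [7,3] [7,3] [6].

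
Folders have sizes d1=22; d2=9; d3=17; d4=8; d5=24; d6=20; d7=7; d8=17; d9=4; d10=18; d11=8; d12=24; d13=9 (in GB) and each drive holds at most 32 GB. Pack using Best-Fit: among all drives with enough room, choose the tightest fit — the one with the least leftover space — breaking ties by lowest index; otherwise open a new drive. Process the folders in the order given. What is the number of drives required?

Put d1 (22 GB) in drive 1; 10 GB remain.
Put d2 (9 GB) in drive 1; 1 GB remain.
Put d3 (17 GB) in drive 2; 15 GB remain.
Put d4 (8 GB) in drive 2; 7 GB remain.
Put d5 (24 GB) in drive 3; 8 GB remain.
Put d6 (20 GB) in drive 4; 12 GB remain.
Put d7 (7 GB) in drive 2; 0 GB remain.
Put d8 (17 GB) in drive 5; 15 GB remain.
Put d9 (4 GB) in drive 3; 4 GB remain.
Put d10 (18 GB) in drive 6; 14 GB remain.
Put d11 (8 GB) in drive 4; 4 GB remain.
Put d12 (24 GB) in drive 7; 8 GB remain.
Put d13 (9 GB) in drive 6; 5 GB remain.

7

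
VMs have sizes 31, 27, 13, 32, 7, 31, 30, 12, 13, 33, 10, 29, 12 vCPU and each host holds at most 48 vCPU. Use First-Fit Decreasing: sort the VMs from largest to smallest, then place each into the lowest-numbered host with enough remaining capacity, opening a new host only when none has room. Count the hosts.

7

Sorted descending: 33, 32, 31, 31, 30, 29, 27, 13, 13, 12, 12, 10, 7.
Put 33 vCPU in host 1; 15 vCPU remain.
Put 32 vCPU in host 2; 16 vCPU remain.
Put 31 vCPU in host 3; 17 vCPU remain.
Put 31 vCPU in host 4; 17 vCPU remain.
Put 30 vCPU in host 5; 18 vCPU remain.
Put 29 vCPU in host 6; 19 vCPU remain.
Put 27 vCPU in host 7; 21 vCPU remain.
Put 13 vCPU in host 1; 2 vCPU remain.
Put 13 vCPU in host 2; 3 vCPU remain.
Put 12 vCPU in host 3; 5 vCPU remain.
Put 12 vCPU in host 4; 5 vCPU remain.
Put 10 vCPU in host 5; 8 vCPU remain.
Put 7 vCPU in host 5; 1 vCPU remain.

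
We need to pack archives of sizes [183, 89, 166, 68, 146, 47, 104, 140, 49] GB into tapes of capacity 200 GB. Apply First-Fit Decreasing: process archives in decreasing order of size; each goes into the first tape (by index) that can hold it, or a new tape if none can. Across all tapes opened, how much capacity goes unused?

208

Sorted descending: 183, 166, 146, 140, 104, 89, 68, 49, 47.
183 GB → tape 1 (remaining 17 GB)
166 GB → tape 2 (remaining 34 GB)
146 GB → tape 3 (remaining 54 GB)
140 GB → tape 4 (remaining 60 GB)
104 GB → tape 5 (remaining 96 GB)
89 GB → tape 5 (remaining 7 GB)
68 GB → tape 6 (remaining 132 GB)
49 GB → tape 3 (remaining 5 GB)
47 GB → tape 4 (remaining 13 GB)
6 tapes × 200 GB = 1200 GB; used 992 GB; unused 208 GB.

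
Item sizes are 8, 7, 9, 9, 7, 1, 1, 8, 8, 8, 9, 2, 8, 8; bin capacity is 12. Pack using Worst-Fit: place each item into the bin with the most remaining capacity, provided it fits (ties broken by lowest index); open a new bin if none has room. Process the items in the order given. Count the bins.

8 → bin 1 (remaining 4)
7 → bin 2 (remaining 5)
9 → bin 3 (remaining 3)
9 → bin 4 (remaining 3)
7 → bin 5 (remaining 5)
1 → bin 2 (remaining 4)
1 → bin 5 (remaining 4)
8 → bin 6 (remaining 4)
8 → bin 7 (remaining 4)
8 → bin 8 (remaining 4)
9 → bin 9 (remaining 3)
2 → bin 1 (remaining 2)
8 → bin 10 (remaining 4)
8 → bin 11 (remaining 4)

11 bins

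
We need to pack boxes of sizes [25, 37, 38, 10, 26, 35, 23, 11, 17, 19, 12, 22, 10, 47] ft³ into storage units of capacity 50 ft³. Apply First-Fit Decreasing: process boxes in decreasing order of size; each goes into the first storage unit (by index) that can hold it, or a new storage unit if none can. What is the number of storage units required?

Sorted descending: 47, 38, 37, 35, 26, 25, 23, 22, 19, 17, 12, 11, 10, 10.
47 ft³ → storage unit 1 (remaining 3 ft³)
38 ft³ → storage unit 2 (remaining 12 ft³)
37 ft³ → storage unit 3 (remaining 13 ft³)
35 ft³ → storage unit 4 (remaining 15 ft³)
26 ft³ → storage unit 5 (remaining 24 ft³)
25 ft³ → storage unit 6 (remaining 25 ft³)
23 ft³ → storage unit 5 (remaining 1 ft³)
22 ft³ → storage unit 6 (remaining 3 ft³)
19 ft³ → storage unit 7 (remaining 31 ft³)
17 ft³ → storage unit 7 (remaining 14 ft³)
12 ft³ → storage unit 2 (remaining 0 ft³)
11 ft³ → storage unit 3 (remaining 2 ft³)
10 ft³ → storage unit 4 (remaining 5 ft³)
10 ft³ → storage unit 7 (remaining 4 ft³)
Final storage units: [47] [38,12] [37,11] [35,10] [26,23] [25,22] [19,17,10].

7 storage units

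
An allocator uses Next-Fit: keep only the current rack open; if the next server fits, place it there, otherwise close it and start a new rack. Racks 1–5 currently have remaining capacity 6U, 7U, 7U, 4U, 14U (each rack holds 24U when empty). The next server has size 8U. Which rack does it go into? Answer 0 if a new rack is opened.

Next-Fit only looks at rack 5, which has 14U free.
8U fits there.

5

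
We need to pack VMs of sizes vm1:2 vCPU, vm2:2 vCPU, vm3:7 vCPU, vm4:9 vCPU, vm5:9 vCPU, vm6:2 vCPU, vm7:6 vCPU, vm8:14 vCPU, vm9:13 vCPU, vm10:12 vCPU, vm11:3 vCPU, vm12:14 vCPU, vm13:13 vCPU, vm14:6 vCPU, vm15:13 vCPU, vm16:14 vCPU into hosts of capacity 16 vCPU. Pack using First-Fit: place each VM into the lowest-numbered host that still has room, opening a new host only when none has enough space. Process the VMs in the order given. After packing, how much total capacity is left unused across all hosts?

21

vm1 (2 vCPU) → host 1 (remaining 14 vCPU)
vm2 (2 vCPU) → host 1 (remaining 12 vCPU)
vm3 (7 vCPU) → host 1 (remaining 5 vCPU)
vm4 (9 vCPU) → host 2 (remaining 7 vCPU)
vm5 (9 vCPU) → host 3 (remaining 7 vCPU)
vm6 (2 vCPU) → host 1 (remaining 3 vCPU)
vm7 (6 vCPU) → host 2 (remaining 1 vCPU)
vm8 (14 vCPU) → host 4 (remaining 2 vCPU)
vm9 (13 vCPU) → host 5 (remaining 3 vCPU)
vm10 (12 vCPU) → host 6 (remaining 4 vCPU)
vm11 (3 vCPU) → host 1 (remaining 0 vCPU)
vm12 (14 vCPU) → host 7 (remaining 2 vCPU)
vm13 (13 vCPU) → host 8 (remaining 3 vCPU)
vm14 (6 vCPU) → host 3 (remaining 1 vCPU)
vm15 (13 vCPU) → host 9 (remaining 3 vCPU)
vm16 (14 vCPU) → host 10 (remaining 2 vCPU)
10 hosts × 16 vCPU = 160 vCPU; used 139 vCPU; unused 21 vCPU.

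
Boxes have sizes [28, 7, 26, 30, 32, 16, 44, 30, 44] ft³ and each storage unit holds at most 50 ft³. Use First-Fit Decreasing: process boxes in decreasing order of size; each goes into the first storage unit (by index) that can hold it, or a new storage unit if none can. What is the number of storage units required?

Sorted descending: 44, 44, 32, 30, 30, 28, 26, 16, 7.
Put 44 ft³ in storage unit 1; 6 ft³ remain.
Put 44 ft³ in storage unit 2; 6 ft³ remain.
Put 32 ft³ in storage unit 3; 18 ft³ remain.
Put 30 ft³ in storage unit 4; 20 ft³ remain.
Put 30 ft³ in storage unit 5; 20 ft³ remain.
Put 28 ft³ in storage unit 6; 22 ft³ remain.
Put 26 ft³ in storage unit 7; 24 ft³ remain.
Put 16 ft³ in storage unit 3; 2 ft³ remain.
Put 7 ft³ in storage unit 4; 13 ft³ remain.

7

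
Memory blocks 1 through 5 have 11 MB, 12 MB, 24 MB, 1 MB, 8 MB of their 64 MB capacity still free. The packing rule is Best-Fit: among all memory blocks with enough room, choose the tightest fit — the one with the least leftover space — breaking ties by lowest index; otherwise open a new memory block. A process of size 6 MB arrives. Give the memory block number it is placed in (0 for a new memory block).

Memory blocks with room: memory block 1 (11 MB), memory block 2 (12 MB), memory block 3 (24 MB), memory block 5 (8 MB).
Tightest fit is memory block 5 with 8 MB free.

5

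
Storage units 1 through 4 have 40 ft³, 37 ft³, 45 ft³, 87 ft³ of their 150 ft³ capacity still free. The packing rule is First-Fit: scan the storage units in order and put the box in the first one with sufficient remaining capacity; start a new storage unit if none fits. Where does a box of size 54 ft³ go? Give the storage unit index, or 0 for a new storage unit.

4

Storage units with room: storage unit 4 (87 ft³).
The first with room is storage unit 4.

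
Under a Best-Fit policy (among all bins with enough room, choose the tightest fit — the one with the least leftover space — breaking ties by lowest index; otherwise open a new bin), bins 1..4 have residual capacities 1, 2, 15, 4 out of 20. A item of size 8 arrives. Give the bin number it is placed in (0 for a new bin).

3

Bins with room: bin 3 (15).
Tightest fit is bin 3 with 15 free.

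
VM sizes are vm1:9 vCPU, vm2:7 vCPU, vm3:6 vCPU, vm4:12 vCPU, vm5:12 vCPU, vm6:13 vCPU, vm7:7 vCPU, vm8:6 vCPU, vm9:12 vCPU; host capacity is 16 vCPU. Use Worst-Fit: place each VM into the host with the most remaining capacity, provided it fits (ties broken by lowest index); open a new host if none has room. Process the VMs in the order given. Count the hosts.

host 1: place vm1 (9 vCPU), 7 vCPU left
host 1: place vm2 (7 vCPU), 0 vCPU left
host 2: place vm3 (6 vCPU), 10 vCPU left
host 3: place vm4 (12 vCPU), 4 vCPU left
host 4: place vm5 (12 vCPU), 4 vCPU left
host 5: place vm6 (13 vCPU), 3 vCPU left
host 2: place vm7 (7 vCPU), 3 vCPU left
host 6: place vm8 (6 vCPU), 10 vCPU left
host 7: place vm9 (12 vCPU), 4 vCPU left

7 hosts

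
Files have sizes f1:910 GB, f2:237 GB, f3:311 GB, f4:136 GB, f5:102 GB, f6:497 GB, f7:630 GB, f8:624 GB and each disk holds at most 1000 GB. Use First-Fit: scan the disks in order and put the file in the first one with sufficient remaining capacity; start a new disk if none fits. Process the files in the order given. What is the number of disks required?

5

disk 1: place f1 (910 GB), 90 GB left
disk 2: place f2 (237 GB), 763 GB left
disk 2: place f3 (311 GB), 452 GB left
disk 2: place f4 (136 GB), 316 GB left
disk 2: place f5 (102 GB), 214 GB left
disk 3: place f6 (497 GB), 503 GB left
disk 4: place f7 (630 GB), 370 GB left
disk 5: place f8 (624 GB), 376 GB left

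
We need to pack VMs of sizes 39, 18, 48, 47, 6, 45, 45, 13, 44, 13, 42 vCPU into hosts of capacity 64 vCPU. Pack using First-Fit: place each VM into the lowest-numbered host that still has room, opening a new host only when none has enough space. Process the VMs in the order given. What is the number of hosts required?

Put 39 vCPU in host 1; 25 vCPU remain.
Put 18 vCPU in host 1; 7 vCPU remain.
Put 48 vCPU in host 2; 16 vCPU remain.
Put 47 vCPU in host 3; 17 vCPU remain.
Put 6 vCPU in host 1; 1 vCPU remain.
Put 45 vCPU in host 4; 19 vCPU remain.
Put 45 vCPU in host 5; 19 vCPU remain.
Put 13 vCPU in host 2; 3 vCPU remain.
Put 44 vCPU in host 6; 20 vCPU remain.
Put 13 vCPU in host 3; 4 vCPU remain.
Put 42 vCPU in host 7; 22 vCPU remain.
Final hosts: [39,18,6] [48,13] [47,13] [45] [45] [44] [42].

7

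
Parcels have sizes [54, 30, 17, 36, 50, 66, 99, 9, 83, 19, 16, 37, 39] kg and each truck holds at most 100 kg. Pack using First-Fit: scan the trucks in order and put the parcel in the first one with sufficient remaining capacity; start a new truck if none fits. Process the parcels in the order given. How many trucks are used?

7 trucks

Put 54 kg in truck 1; 46 kg remain.
Put 30 kg in truck 1; 16 kg remain.
Put 17 kg in truck 2; 83 kg remain.
Put 36 kg in truck 2; 47 kg remain.
Put 50 kg in truck 3; 50 kg remain.
Put 66 kg in truck 4; 34 kg remain.
Put 99 kg in truck 5; 1 kg remain.
Put 9 kg in truck 1; 7 kg remain.
Put 83 kg in truck 6; 17 kg remain.
Put 19 kg in truck 2; 28 kg remain.
Put 16 kg in truck 2; 12 kg remain.
Put 37 kg in truck 3; 13 kg remain.
Put 39 kg in truck 7; 61 kg remain.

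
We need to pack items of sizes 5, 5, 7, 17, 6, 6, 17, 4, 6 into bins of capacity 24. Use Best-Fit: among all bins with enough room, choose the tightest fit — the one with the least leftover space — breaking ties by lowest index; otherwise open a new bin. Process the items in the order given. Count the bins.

bin 1: place 5, 19 left
bin 1: place 5, 14 left
bin 1: place 7, 7 left
bin 2: place 17, 7 left
bin 1: place 6, 1 left
bin 2: place 6, 1 left
bin 3: place 17, 7 left
bin 3: place 4, 3 left
bin 4: place 6, 18 left
Final bins: [5,5,7,6] [17,6] [17,4] [6].

4 bins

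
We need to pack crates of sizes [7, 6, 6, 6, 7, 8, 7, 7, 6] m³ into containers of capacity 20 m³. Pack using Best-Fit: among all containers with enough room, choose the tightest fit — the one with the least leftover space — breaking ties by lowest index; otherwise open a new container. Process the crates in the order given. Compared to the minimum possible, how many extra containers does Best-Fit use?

Best-Fit: [7,6,6] [6,7,7] [8,7] [6] → 4 containers.
Total size 60 m³; any packing needs at least ⌈60/20⌉ = 3 containers.
An optimal packing achieves that bound: [8,6,6] [7,7,6] [7,7,6] → 3 containers.
Excess: 4 − 3 = 1.

1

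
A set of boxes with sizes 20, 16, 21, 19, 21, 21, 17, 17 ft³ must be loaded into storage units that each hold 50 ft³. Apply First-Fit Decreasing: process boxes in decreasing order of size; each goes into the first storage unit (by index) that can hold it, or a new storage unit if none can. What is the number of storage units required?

Sorted descending: 21, 21, 21, 20, 19, 17, 17, 16.
storage unit 1: place 21 ft³, 29 ft³ left
storage unit 1: place 21 ft³, 8 ft³ left
storage unit 2: place 21 ft³, 29 ft³ left
storage unit 2: place 20 ft³, 9 ft³ left
storage unit 3: place 19 ft³, 31 ft³ left
storage unit 3: place 17 ft³, 14 ft³ left
storage unit 4: place 17 ft³, 33 ft³ left
storage unit 4: place 16 ft³, 17 ft³ left
Final storage units: [21,21] [21,20] [19,17] [17,16].

4 storage units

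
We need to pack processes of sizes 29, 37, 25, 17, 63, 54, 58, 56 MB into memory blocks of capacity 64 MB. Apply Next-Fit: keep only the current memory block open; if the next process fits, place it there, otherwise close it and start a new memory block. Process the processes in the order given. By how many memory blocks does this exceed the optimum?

Next-Fit: [29] [37,25] [17] [63] [54] [58] [56] → 7 memory blocks.
Total size 339 MB; any packing needs at least ⌈339/64⌉ = 6 memory blocks.
An optimal packing achieves that bound: [63] [58] [56] [54] [37,25] [29,17] → 6 memory blocks.
Excess: 7 − 6 = 1.

1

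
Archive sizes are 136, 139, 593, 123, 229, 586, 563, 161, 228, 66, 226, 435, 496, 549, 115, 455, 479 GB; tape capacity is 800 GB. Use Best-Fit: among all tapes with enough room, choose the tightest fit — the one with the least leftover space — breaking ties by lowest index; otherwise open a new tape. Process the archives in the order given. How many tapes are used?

9 tapes

136 GB → tape 1 (remaining 664 GB)
139 GB → tape 1 (remaining 525 GB)
593 GB → tape 2 (remaining 207 GB)
123 GB → tape 2 (remaining 84 GB)
229 GB → tape 1 (remaining 296 GB)
586 GB → tape 3 (remaining 214 GB)
563 GB → tape 4 (remaining 237 GB)
161 GB → tape 3 (remaining 53 GB)
228 GB → tape 4 (remaining 9 GB)
66 GB → tape 2 (remaining 18 GB)
226 GB → tape 1 (remaining 70 GB)
435 GB → tape 5 (remaining 365 GB)
496 GB → tape 6 (remaining 304 GB)
549 GB → tape 7 (remaining 251 GB)
115 GB → tape 7 (remaining 136 GB)
455 GB → tape 8 (remaining 345 GB)
479 GB → tape 9 (remaining 321 GB)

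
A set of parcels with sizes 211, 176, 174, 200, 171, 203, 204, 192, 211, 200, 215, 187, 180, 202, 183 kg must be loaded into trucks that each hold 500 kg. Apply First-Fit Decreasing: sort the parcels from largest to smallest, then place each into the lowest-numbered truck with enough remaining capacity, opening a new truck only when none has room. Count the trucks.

Sorted descending: 215, 211, 211, 204, 203, 202, 200, 200, 192, 187, 183, 180, 176, 174, 171.
215 kg → truck 1 (remaining 285 kg)
211 kg → truck 1 (remaining 74 kg)
211 kg → truck 2 (remaining 289 kg)
204 kg → truck 2 (remaining 85 kg)
203 kg → truck 3 (remaining 297 kg)
202 kg → truck 3 (remaining 95 kg)
200 kg → truck 4 (remaining 300 kg)
200 kg → truck 4 (remaining 100 kg)
192 kg → truck 5 (remaining 308 kg)
187 kg → truck 5 (remaining 121 kg)
183 kg → truck 6 (remaining 317 kg)
180 kg → truck 6 (remaining 137 kg)
176 kg → truck 7 (remaining 324 kg)
174 kg → truck 7 (remaining 150 kg)
171 kg → truck 8 (remaining 329 kg)
Final trucks: [215,211] [211,204] [203,202] [200,200] [192,187] [183,180] [176,174] [171].

8 trucks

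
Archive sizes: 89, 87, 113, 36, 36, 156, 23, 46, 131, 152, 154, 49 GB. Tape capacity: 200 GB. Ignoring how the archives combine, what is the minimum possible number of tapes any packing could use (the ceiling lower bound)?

Total size = 89 + 87 + 113 + 36 + 36 + 156 + 23 + 46 + 131 + 152 + 154 + 49 = 1072 GB.
⌈1072 / 200⌉ = 6.

6 tapes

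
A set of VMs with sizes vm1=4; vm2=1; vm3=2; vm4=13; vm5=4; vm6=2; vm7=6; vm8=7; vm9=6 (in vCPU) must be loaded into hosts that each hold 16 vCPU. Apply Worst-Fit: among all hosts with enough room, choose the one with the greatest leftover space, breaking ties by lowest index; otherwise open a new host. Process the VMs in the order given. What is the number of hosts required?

4 hosts

host 1: place vm1 (4 vCPU), 12 vCPU left
host 1: place vm2 (1 vCPU), 11 vCPU left
host 1: place vm3 (2 vCPU), 9 vCPU left
host 2: place vm4 (13 vCPU), 3 vCPU left
host 1: place vm5 (4 vCPU), 5 vCPU left
host 1: place vm6 (2 vCPU), 3 vCPU left
host 3: place vm7 (6 vCPU), 10 vCPU left
host 3: place vm8 (7 vCPU), 3 vCPU left
host 4: place vm9 (6 vCPU), 10 vCPU left
Final hosts: [4,1,2,4,2] [13] [6,7] [6].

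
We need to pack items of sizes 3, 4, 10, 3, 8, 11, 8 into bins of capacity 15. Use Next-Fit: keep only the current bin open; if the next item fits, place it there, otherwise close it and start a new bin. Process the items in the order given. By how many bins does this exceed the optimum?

Next-Fit: [3,4] [10,3] [8] [11] [8] → 5 bins.
Total size 47; any packing needs at least ⌈47/15⌉ = 4 bins.
An optimal packing achieves that bound: [11,4] [10,3] [8,3] [8] → 4 bins.
Excess: 5 − 4 = 1.

1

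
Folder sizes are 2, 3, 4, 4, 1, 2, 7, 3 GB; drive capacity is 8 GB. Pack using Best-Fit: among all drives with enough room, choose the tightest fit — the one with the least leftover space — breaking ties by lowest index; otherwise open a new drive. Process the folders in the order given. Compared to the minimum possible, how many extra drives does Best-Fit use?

0

Best-Fit: [2,3,1,2] [4,4] [7] [3] → 4 drives.
Total size 26 GB; any packing needs at least ⌈26/8⌉ = 4 drives.
So 4 is already optimal.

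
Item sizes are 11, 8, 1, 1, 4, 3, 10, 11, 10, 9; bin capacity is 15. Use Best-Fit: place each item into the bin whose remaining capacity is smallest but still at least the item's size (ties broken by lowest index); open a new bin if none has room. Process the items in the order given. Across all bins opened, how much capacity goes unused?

11 → bin 1 (remaining 4)
8 → bin 2 (remaining 7)
1 → bin 1 (remaining 3)
1 → bin 1 (remaining 2)
4 → bin 2 (remaining 3)
3 → bin 2 (remaining 0)
10 → bin 3 (remaining 5)
11 → bin 4 (remaining 4)
10 → bin 5 (remaining 5)
9 → bin 6 (remaining 6)
6 bins × 15 = 90; used 68; unused 22.

22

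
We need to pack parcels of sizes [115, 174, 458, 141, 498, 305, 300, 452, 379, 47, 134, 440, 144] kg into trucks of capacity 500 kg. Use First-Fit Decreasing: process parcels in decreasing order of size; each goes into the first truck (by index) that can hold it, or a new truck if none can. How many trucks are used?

8

Sorted descending: 498, 458, 452, 440, 379, 305, 300, 174, 144, 141, 134, 115, 47.
truck 1: place 498 kg, 2 kg left
truck 2: place 458 kg, 42 kg left
truck 3: place 452 kg, 48 kg left
truck 4: place 440 kg, 60 kg left
truck 5: place 379 kg, 121 kg left
truck 6: place 305 kg, 195 kg left
truck 7: place 300 kg, 200 kg left
truck 6: place 174 kg, 21 kg left
truck 7: place 144 kg, 56 kg left
truck 8: place 141 kg, 359 kg left
truck 8: place 134 kg, 225 kg left
truck 5: place 115 kg, 6 kg left
truck 3: place 47 kg, 1 kg left
Final trucks: [498] [458] [452,47] [440] [379,115] [305,174] [300,144] [141,134].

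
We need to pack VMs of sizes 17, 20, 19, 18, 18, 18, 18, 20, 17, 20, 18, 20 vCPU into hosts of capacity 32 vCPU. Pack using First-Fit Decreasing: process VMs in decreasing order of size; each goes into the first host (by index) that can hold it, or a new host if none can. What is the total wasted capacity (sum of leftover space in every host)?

Sorted descending: 20, 20, 20, 20, 19, 18, 18, 18, 18, 18, 17, 17.
20 vCPU → host 1 (remaining 12 vCPU)
20 vCPU → host 2 (remaining 12 vCPU)
20 vCPU → host 3 (remaining 12 vCPU)
20 vCPU → host 4 (remaining 12 vCPU)
19 vCPU → host 5 (remaining 13 vCPU)
18 vCPU → host 6 (remaining 14 vCPU)
18 vCPU → host 7 (remaining 14 vCPU)
18 vCPU → host 8 (remaining 14 vCPU)
18 vCPU → host 9 (remaining 14 vCPU)
18 vCPU → host 10 (remaining 14 vCPU)
17 vCPU → host 11 (remaining 15 vCPU)
17 vCPU → host 12 (remaining 15 vCPU)
12 hosts × 32 vCPU = 384 vCPU; used 223 vCPU; unused 161 vCPU.

161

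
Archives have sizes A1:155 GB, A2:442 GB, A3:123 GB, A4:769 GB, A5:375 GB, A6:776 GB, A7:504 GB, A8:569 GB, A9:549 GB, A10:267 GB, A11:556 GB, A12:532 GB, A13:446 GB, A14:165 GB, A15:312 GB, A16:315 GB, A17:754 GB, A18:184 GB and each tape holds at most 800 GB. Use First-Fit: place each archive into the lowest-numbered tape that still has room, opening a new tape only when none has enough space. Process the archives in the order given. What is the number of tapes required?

A1 (155 GB) → tape 1 (remaining 645 GB)
A2 (442 GB) → tape 1 (remaining 203 GB)
A3 (123 GB) → tape 1 (remaining 80 GB)
A4 (769 GB) → tape 2 (remaining 31 GB)
A5 (375 GB) → tape 3 (remaining 425 GB)
A6 (776 GB) → tape 4 (remaining 24 GB)
A7 (504 GB) → tape 5 (remaining 296 GB)
A8 (569 GB) → tape 6 (remaining 231 GB)
A9 (549 GB) → tape 7 (remaining 251 GB)
A10 (267 GB) → tape 3 (remaining 158 GB)
A11 (556 GB) → tape 8 (remaining 244 GB)
A12 (532 GB) → tape 9 (remaining 268 GB)
A13 (446 GB) → tape 10 (remaining 354 GB)
A14 (165 GB) → tape 5 (remaining 131 GB)
A15 (312 GB) → tape 10 (remaining 42 GB)
A16 (315 GB) → tape 11 (remaining 485 GB)
A17 (754 GB) → tape 12 (remaining 46 GB)
A18 (184 GB) → tape 6 (remaining 47 GB)

12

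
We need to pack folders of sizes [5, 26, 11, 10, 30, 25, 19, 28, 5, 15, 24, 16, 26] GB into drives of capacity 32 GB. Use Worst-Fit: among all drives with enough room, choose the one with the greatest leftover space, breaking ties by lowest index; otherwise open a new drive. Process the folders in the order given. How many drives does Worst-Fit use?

9 drives

5 GB → drive 1 (remaining 27 GB)
26 GB → drive 1 (remaining 1 GB)
11 GB → drive 2 (remaining 21 GB)
10 GB → drive 2 (remaining 11 GB)
30 GB → drive 3 (remaining 2 GB)
25 GB → drive 4 (remaining 7 GB)
19 GB → drive 5 (remaining 13 GB)
28 GB → drive 6 (remaining 4 GB)
5 GB → drive 5 (remaining 8 GB)
15 GB → drive 7 (remaining 17 GB)
24 GB → drive 8 (remaining 8 GB)
16 GB → drive 7 (remaining 1 GB)
26 GB → drive 9 (remaining 6 GB)
Final drives: [5,26] [11,10] [30] [25] [19,5] [28] [15,16] [24] [26].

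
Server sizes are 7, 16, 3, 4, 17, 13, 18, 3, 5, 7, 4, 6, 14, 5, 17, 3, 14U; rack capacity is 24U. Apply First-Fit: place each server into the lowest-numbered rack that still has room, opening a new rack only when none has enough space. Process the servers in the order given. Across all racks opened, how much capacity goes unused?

36

rack 1: place 7U, 17U left
rack 1: place 16U, 1U left
rack 2: place 3U, 21U left
rack 2: place 4U, 17U left
rack 2: place 17U, 0U left
rack 3: place 13U, 11U left
rack 4: place 18U, 6U left
rack 3: place 3U, 8U left
rack 3: place 5U, 3U left
rack 5: place 7U, 17U left
rack 4: place 4U, 2U left
rack 5: place 6U, 11U left
rack 6: place 14U, 10U left
rack 5: place 5U, 6U left
rack 7: place 17U, 7U left
rack 3: place 3U, 0U left
rack 8: place 14U, 10U left
8 racks × 24U = 192U; used 156U; unused 36U.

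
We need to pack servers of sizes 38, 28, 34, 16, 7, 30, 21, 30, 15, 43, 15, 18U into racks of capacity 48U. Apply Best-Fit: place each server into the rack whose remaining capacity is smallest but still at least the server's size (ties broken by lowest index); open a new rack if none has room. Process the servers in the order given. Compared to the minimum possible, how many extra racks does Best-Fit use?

Best-Fit: [38,7] [28,16] [34] [30,15] [21,18] [30,15] [43] → 7 racks.
Total size 295U; any packing needs at least ⌈295/48⌉ = 7 racks.
So 7 is already optimal.

0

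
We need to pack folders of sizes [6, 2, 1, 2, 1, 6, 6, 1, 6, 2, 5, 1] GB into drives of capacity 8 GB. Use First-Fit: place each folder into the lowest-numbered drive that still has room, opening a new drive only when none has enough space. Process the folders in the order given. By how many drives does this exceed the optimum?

1

First-Fit: [6,2] [1,2,1,1,2,1] [6] [6] [6] [5] → 6 drives.
Total size 39 GB; any packing needs at least ⌈39/8⌉ = 5 drives.
An optimal packing achieves that bound: [6,2] [6,2] [6,2] [6,1,1] [5,1,1] → 5 drives.
Excess: 6 − 5 = 1.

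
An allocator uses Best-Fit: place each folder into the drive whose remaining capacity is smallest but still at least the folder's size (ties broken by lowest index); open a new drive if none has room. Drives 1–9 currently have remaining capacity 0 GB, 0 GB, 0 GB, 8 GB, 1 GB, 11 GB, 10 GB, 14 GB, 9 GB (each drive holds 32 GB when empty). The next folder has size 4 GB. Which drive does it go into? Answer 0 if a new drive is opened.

Drives with room: drive 4 (8 GB), drive 6 (11 GB), drive 7 (10 GB), drive 8 (14 GB), drive 9 (9 GB).
Tightest fit is drive 4 with 8 GB free.

4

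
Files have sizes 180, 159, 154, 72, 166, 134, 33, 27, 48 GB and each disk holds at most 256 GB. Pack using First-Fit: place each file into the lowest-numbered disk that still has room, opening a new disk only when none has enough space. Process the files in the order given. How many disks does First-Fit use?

Put 180 GB in disk 1; 76 GB remain.
Put 159 GB in disk 2; 97 GB remain.
Put 154 GB in disk 3; 102 GB remain.
Put 72 GB in disk 1; 4 GB remain.
Put 166 GB in disk 4; 90 GB remain.
Put 134 GB in disk 5; 122 GB remain.
Put 33 GB in disk 2; 64 GB remain.
Put 27 GB in disk 2; 37 GB remain.
Put 48 GB in disk 3; 54 GB remain.
Final disks: [180,72] [159,33,27] [154,48] [166] [134].

5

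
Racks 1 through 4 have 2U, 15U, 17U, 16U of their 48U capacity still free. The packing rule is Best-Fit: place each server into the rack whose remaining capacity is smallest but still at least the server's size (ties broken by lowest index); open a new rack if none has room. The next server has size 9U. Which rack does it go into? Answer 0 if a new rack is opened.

Racks with room: rack 2 (15U), rack 3 (17U), rack 4 (16U).
Tightest fit is rack 2 with 15U free.

2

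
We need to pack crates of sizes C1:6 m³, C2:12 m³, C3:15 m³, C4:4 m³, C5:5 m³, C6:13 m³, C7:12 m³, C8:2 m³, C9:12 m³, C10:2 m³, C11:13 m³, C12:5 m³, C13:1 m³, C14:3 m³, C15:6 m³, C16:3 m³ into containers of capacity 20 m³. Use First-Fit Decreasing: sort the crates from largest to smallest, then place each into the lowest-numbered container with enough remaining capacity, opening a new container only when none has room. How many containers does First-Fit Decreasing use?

6 containers

Sorted descending: 15, 13, 13, 12, 12, 12, 6, 6, 5, 5, 4, 3, 3, 2, 2, 1.
Put 15 m³ in container 1; 5 m³ remain.
Put 13 m³ in container 2; 7 m³ remain.
Put 13 m³ in container 3; 7 m³ remain.
Put 12 m³ in container 4; 8 m³ remain.
Put 12 m³ in container 5; 8 m³ remain.
Put 12 m³ in container 6; 8 m³ remain.
Put 6 m³ in container 2; 1 m³ remain.
Put 6 m³ in container 3; 1 m³ remain.
Put 5 m³ in container 1; 0 m³ remain.
Put 5 m³ in container 4; 3 m³ remain.
Put 4 m³ in container 5; 4 m³ remain.
Put 3 m³ in container 4; 0 m³ remain.
Put 3 m³ in container 5; 1 m³ remain.
Put 2 m³ in container 6; 6 m³ remain.
Put 2 m³ in container 6; 4 m³ remain.
Put 1 m³ in container 2; 0 m³ remain.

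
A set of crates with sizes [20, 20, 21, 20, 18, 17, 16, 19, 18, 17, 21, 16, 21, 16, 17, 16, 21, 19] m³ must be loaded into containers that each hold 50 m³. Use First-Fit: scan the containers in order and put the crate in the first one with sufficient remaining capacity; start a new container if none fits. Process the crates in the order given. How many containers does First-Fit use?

9 containers

Put 20 m³ in container 1; 30 m³ remain.
Put 20 m³ in container 1; 10 m³ remain.
Put 21 m³ in container 2; 29 m³ remain.
Put 20 m³ in container 2; 9 m³ remain.
Put 18 m³ in container 3; 32 m³ remain.
Put 17 m³ in container 3; 15 m³ remain.
Put 16 m³ in container 4; 34 m³ remain.
Put 19 m³ in container 4; 15 m³ remain.
Put 18 m³ in container 5; 32 m³ remain.
Put 17 m³ in container 5; 15 m³ remain.
Put 21 m³ in container 6; 29 m³ remain.
Put 16 m³ in container 6; 13 m³ remain.
Put 21 m³ in container 7; 29 m³ remain.
Put 16 m³ in container 7; 13 m³ remain.
Put 17 m³ in container 8; 33 m³ remain.
Put 16 m³ in container 8; 17 m³ remain.
Put 21 m³ in container 9; 29 m³ remain.
Put 19 m³ in container 9; 10 m³ remain.
Final containers: [20,20] [21,20] [18,17] [16,19] [18,17] [21,16] [21,16] [17,16] [21,19].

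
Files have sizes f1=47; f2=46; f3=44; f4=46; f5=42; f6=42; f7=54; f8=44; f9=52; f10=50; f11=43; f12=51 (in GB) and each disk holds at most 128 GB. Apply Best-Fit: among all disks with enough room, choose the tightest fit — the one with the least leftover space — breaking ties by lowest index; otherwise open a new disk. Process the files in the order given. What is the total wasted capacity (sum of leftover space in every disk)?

f1 (47 GB) → disk 1 (remaining 81 GB)
f2 (46 GB) → disk 1 (remaining 35 GB)
f3 (44 GB) → disk 2 (remaining 84 GB)
f4 (46 GB) → disk 2 (remaining 38 GB)
f5 (42 GB) → disk 3 (remaining 86 GB)
f6 (42 GB) → disk 3 (remaining 44 GB)
f7 (54 GB) → disk 4 (remaining 74 GB)
f8 (44 GB) → disk 3 (remaining 0 GB)
f9 (52 GB) → disk 4 (remaining 22 GB)
f10 (50 GB) → disk 5 (remaining 78 GB)
f11 (43 GB) → disk 5 (remaining 35 GB)
f12 (51 GB) → disk 6 (remaining 77 GB)
6 disks × 128 GB = 768 GB; used 561 GB; unused 207 GB.

207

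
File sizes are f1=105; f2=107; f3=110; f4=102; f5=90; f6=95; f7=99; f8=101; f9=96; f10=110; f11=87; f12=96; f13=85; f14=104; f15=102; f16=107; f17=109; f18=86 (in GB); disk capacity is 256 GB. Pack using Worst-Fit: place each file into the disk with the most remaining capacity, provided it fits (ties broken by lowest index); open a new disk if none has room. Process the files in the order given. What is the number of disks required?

f1 (105 GB) → disk 1 (remaining 151 GB)
f2 (107 GB) → disk 1 (remaining 44 GB)
f3 (110 GB) → disk 2 (remaining 146 GB)
f4 (102 GB) → disk 2 (remaining 44 GB)
f5 (90 GB) → disk 3 (remaining 166 GB)
f6 (95 GB) → disk 3 (remaining 71 GB)
f7 (99 GB) → disk 4 (remaining 157 GB)
f8 (101 GB) → disk 4 (remaining 56 GB)
f9 (96 GB) → disk 5 (remaining 160 GB)
f10 (110 GB) → disk 5 (remaining 50 GB)
f11 (87 GB) → disk 6 (remaining 169 GB)
f12 (96 GB) → disk 6 (remaining 73 GB)
f13 (85 GB) → disk 7 (remaining 171 GB)
f14 (104 GB) → disk 7 (remaining 67 GB)
f15 (102 GB) → disk 8 (remaining 154 GB)
f16 (107 GB) → disk 8 (remaining 47 GB)
f17 (109 GB) → disk 9 (remaining 147 GB)
f18 (86 GB) → disk 9 (remaining 61 GB)

9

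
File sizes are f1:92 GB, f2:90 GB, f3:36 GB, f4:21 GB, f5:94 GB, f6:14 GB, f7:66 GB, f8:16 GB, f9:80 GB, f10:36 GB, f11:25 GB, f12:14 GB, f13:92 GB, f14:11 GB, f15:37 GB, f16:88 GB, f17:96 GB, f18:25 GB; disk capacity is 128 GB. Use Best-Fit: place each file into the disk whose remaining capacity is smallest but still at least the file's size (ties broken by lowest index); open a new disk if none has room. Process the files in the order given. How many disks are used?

disk 1: place f1 (92 GB), 36 GB left
disk 2: place f2 (90 GB), 38 GB left
disk 1: place f3 (36 GB), 0 GB left
disk 2: place f4 (21 GB), 17 GB left
disk 3: place f5 (94 GB), 34 GB left
disk 2: place f6 (14 GB), 3 GB left
disk 4: place f7 (66 GB), 62 GB left
disk 3: place f8 (16 GB), 18 GB left
disk 5: place f9 (80 GB), 48 GB left
disk 5: place f10 (36 GB), 12 GB left
disk 4: place f11 (25 GB), 37 GB left
disk 3: place f12 (14 GB), 4 GB left
disk 6: place f13 (92 GB), 36 GB left
disk 5: place f14 (11 GB), 1 GB left
disk 4: place f15 (37 GB), 0 GB left
disk 7: place f16 (88 GB), 40 GB left
disk 8: place f17 (96 GB), 32 GB left
disk 8: place f18 (25 GB), 7 GB left
Final disks: [92,36] [90,21,14] [94,16,14] [66,25,37] [80,36,11] [92] [88] [96,25].

8 disks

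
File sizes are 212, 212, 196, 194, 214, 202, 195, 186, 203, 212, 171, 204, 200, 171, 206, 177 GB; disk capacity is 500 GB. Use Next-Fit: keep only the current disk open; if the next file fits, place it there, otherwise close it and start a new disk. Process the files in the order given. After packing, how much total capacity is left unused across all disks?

Put 212 GB in disk 1; 288 GB remain.
Put 212 GB in disk 1; 76 GB remain.
Put 196 GB in disk 2; 304 GB remain.
Put 194 GB in disk 2; 110 GB remain.
Put 214 GB in disk 3; 286 GB remain.
Put 202 GB in disk 3; 84 GB remain.
Put 195 GB in disk 4; 305 GB remain.
Put 186 GB in disk 4; 119 GB remain.
Put 203 GB in disk 5; 297 GB remain.
Put 212 GB in disk 5; 85 GB remain.
Put 171 GB in disk 6; 329 GB remain.
Put 204 GB in disk 6; 125 GB remain.
Put 200 GB in disk 7; 300 GB remain.
Put 171 GB in disk 7; 129 GB remain.
Put 206 GB in disk 8; 294 GB remain.
Put 177 GB in disk 8; 117 GB remain.
8 disks × 500 GB = 4000 GB; used 3155 GB; unused 845 GB.

845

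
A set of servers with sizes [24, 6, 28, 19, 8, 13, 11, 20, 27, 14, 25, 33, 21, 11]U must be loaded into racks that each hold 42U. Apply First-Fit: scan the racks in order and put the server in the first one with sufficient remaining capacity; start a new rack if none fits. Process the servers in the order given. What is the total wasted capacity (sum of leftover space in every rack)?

76

rack 1: place 24U, 18U left
rack 1: place 6U, 12U left
rack 2: place 28U, 14U left
rack 3: place 19U, 23U left
rack 1: place 8U, 4U left
rack 2: place 13U, 1U left
rack 3: place 11U, 12U left
rack 4: place 20U, 22U left
rack 5: place 27U, 15U left
rack 4: place 14U, 8U left
rack 6: place 25U, 17U left
rack 7: place 33U, 9U left
rack 8: place 21U, 21U left
rack 3: place 11U, 1U left
8 racks × 42U = 336U; used 260U; unused 76U.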